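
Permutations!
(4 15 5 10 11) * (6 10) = (4 15 5 6 10 11) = [0, 1, 2, 3, 15, 6, 10, 7, 8, 9, 11, 4, 12, 13, 14, 5]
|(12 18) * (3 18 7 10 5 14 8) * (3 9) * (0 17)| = 18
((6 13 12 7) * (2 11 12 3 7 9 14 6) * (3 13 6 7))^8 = (2 12 14)(7 11 9)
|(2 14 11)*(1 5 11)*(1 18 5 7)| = |(1 7)(2 14 18 5 11)| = 10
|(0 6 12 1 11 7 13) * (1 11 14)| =6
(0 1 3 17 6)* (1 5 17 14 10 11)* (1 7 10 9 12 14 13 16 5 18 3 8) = (0 18 3 13 16 5 17 6)(1 8)(7 10 11)(9 12 14) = [18, 8, 2, 13, 4, 17, 0, 10, 1, 12, 11, 7, 14, 16, 9, 15, 5, 6, 3]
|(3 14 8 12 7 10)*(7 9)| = |(3 14 8 12 9 7 10)| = 7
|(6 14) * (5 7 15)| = 6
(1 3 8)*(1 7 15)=[0, 3, 2, 8, 4, 5, 6, 15, 7, 9, 10, 11, 12, 13, 14, 1]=(1 3 8 7 15)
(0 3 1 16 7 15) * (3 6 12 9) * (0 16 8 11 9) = (0 6 12)(1 8 11 9 3)(7 15 16) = [6, 8, 2, 1, 4, 5, 12, 15, 11, 3, 10, 9, 0, 13, 14, 16, 7]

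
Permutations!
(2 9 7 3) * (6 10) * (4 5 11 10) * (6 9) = (2 6 4 5 11 10 9 7 3) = [0, 1, 6, 2, 5, 11, 4, 3, 8, 7, 9, 10]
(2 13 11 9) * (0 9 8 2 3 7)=[9, 1, 13, 7, 4, 5, 6, 0, 2, 3, 10, 8, 12, 11]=(0 9 3 7)(2 13 11 8)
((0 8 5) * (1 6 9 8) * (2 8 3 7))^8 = ((0 1 6 9 3 7 2 8 5))^8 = (0 5 8 2 7 3 9 6 1)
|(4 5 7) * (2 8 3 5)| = 6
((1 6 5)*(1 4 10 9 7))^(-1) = ((1 6 5 4 10 9 7))^(-1) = (1 7 9 10 4 5 6)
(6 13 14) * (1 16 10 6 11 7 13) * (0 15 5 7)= [15, 16, 2, 3, 4, 7, 1, 13, 8, 9, 6, 0, 12, 14, 11, 5, 10]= (0 15 5 7 13 14 11)(1 16 10 6)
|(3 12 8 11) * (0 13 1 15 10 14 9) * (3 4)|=|(0 13 1 15 10 14 9)(3 12 8 11 4)|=35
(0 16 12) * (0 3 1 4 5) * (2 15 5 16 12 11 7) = (0 12 3 1 4 16 11 7 2 15 5) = [12, 4, 15, 1, 16, 0, 6, 2, 8, 9, 10, 7, 3, 13, 14, 5, 11]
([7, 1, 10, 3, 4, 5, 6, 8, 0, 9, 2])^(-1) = (0 8 7)(2 10)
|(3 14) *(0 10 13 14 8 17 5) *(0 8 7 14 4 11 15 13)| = |(0 10)(3 7 14)(4 11 15 13)(5 8 17)| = 12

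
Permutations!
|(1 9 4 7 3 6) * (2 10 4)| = 8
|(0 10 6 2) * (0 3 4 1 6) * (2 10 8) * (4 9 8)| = 20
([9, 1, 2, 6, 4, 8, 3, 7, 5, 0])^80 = (9)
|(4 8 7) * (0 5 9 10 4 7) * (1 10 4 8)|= |(0 5 9 4 1 10 8)|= 7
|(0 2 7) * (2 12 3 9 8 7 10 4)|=|(0 12 3 9 8 7)(2 10 4)|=6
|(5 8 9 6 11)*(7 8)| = 6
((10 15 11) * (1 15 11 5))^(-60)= ((1 15 5)(10 11))^(-60)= (15)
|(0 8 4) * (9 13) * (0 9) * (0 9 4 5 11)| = |(0 8 5 11)(9 13)| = 4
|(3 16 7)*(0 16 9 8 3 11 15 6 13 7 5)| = |(0 16 5)(3 9 8)(6 13 7 11 15)| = 15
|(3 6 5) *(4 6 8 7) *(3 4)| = 3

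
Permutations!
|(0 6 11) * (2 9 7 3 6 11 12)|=6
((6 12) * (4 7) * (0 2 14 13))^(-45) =((0 2 14 13)(4 7)(6 12))^(-45) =(0 13 14 2)(4 7)(6 12)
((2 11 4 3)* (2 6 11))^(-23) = ((3 6 11 4))^(-23) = (3 6 11 4)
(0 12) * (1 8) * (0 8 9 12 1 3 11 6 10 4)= (0 1 9 12 8 3 11 6 10 4)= [1, 9, 2, 11, 0, 5, 10, 7, 3, 12, 4, 6, 8]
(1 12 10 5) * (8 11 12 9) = (1 9 8 11 12 10 5) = [0, 9, 2, 3, 4, 1, 6, 7, 11, 8, 5, 12, 10]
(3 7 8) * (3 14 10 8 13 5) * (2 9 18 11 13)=(2 9 18 11 13 5 3 7)(8 14 10)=[0, 1, 9, 7, 4, 3, 6, 2, 14, 18, 8, 13, 12, 5, 10, 15, 16, 17, 11]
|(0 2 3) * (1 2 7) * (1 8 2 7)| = |(0 1 7 8 2 3)| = 6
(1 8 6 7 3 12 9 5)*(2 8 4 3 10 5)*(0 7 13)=(0 7 10 5 1 4 3 12 9 2 8 6 13)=[7, 4, 8, 12, 3, 1, 13, 10, 6, 2, 5, 11, 9, 0]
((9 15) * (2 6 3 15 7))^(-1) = ((2 6 3 15 9 7))^(-1) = (2 7 9 15 3 6)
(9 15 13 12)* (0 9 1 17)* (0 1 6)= (0 9 15 13 12 6)(1 17)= [9, 17, 2, 3, 4, 5, 0, 7, 8, 15, 10, 11, 6, 12, 14, 13, 16, 1]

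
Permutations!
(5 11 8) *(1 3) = (1 3)(5 11 8) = [0, 3, 2, 1, 4, 11, 6, 7, 5, 9, 10, 8]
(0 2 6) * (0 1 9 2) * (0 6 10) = [6, 9, 10, 3, 4, 5, 1, 7, 8, 2, 0] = (0 6 1 9 2 10)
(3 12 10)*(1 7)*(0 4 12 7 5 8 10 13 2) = [4, 5, 0, 7, 12, 8, 6, 1, 10, 9, 3, 11, 13, 2] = (0 4 12 13 2)(1 5 8 10 3 7)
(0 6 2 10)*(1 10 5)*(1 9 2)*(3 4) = [6, 10, 5, 4, 3, 9, 1, 7, 8, 2, 0] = (0 6 1 10)(2 5 9)(3 4)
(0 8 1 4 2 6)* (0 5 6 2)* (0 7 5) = (0 8 1 4 7 5 6) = [8, 4, 2, 3, 7, 6, 0, 5, 1]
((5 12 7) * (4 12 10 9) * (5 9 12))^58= (4 7 10)(5 9 12)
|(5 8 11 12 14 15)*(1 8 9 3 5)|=6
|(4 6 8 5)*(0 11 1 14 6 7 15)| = 10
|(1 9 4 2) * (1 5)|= |(1 9 4 2 5)|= 5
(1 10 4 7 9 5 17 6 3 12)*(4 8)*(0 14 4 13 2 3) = (0 14 4 7 9 5 17 6)(1 10 8 13 2 3 12) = [14, 10, 3, 12, 7, 17, 0, 9, 13, 5, 8, 11, 1, 2, 4, 15, 16, 6]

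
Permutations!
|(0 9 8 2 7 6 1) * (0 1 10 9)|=6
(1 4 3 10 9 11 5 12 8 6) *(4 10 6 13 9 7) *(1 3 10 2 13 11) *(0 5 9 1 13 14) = (0 5 12 8 11 9 13 1 2 14)(3 6)(4 10 7) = [5, 2, 14, 6, 10, 12, 3, 4, 11, 13, 7, 9, 8, 1, 0]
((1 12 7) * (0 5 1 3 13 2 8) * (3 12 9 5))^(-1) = (0 8 2 13 3)(1 5 9)(7 12) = ((0 3 13 2 8)(1 9 5)(7 12))^(-1)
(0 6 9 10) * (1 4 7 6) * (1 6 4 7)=(0 6 9 10)(1 7 4)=[6, 7, 2, 3, 1, 5, 9, 4, 8, 10, 0]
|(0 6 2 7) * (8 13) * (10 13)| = 12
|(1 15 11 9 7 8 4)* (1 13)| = 8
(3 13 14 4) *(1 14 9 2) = [0, 14, 1, 13, 3, 5, 6, 7, 8, 2, 10, 11, 12, 9, 4] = (1 14 4 3 13 9 2)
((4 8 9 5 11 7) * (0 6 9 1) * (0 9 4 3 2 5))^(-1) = ((0 6 4 8 1 9)(2 5 11 7 3))^(-1) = (0 9 1 8 4 6)(2 3 7 11 5)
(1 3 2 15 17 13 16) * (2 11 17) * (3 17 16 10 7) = (1 17 13 10 7 3 11 16)(2 15) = [0, 17, 15, 11, 4, 5, 6, 3, 8, 9, 7, 16, 12, 10, 14, 2, 1, 13]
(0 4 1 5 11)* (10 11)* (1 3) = (0 4 3 1 5 10 11) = [4, 5, 2, 1, 3, 10, 6, 7, 8, 9, 11, 0]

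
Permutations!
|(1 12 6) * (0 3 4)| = |(0 3 4)(1 12 6)| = 3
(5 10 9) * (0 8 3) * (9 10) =[8, 1, 2, 0, 4, 9, 6, 7, 3, 5, 10] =(10)(0 8 3)(5 9)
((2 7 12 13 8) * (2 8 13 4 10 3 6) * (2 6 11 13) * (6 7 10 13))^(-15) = (2 11 12)(3 7 13)(4 10 6)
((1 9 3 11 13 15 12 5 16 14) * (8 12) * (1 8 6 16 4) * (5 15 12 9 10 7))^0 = (16)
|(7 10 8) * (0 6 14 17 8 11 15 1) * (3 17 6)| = 18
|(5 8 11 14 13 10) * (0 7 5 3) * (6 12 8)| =|(0 7 5 6 12 8 11 14 13 10 3)| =11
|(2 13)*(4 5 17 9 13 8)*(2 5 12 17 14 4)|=14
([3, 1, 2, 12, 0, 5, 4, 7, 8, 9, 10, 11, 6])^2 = (0 12 4 3 6)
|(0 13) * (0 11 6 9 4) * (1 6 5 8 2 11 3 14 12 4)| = 12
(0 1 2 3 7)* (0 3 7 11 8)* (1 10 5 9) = (0 10 5 9 1 2 7 3 11 8) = [10, 2, 7, 11, 4, 9, 6, 3, 0, 1, 5, 8]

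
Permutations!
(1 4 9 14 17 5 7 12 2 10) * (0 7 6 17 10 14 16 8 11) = (0 7 12 2 14 10 1 4 9 16 8 11)(5 6 17) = [7, 4, 14, 3, 9, 6, 17, 12, 11, 16, 1, 0, 2, 13, 10, 15, 8, 5]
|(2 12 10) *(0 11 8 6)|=|(0 11 8 6)(2 12 10)|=12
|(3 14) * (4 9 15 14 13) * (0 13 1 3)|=6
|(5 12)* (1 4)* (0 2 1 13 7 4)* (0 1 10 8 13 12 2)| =|(2 10 8 13 7 4 12 5)| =8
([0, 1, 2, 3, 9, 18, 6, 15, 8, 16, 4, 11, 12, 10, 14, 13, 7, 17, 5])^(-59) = (4 15 9 13 16 10 7)(5 18)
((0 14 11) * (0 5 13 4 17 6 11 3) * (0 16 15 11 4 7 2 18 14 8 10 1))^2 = (0 10)(1 8)(2 14 16 11 13)(3 15 5 7 18)(4 6 17)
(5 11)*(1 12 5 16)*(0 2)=[2, 12, 0, 3, 4, 11, 6, 7, 8, 9, 10, 16, 5, 13, 14, 15, 1]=(0 2)(1 12 5 11 16)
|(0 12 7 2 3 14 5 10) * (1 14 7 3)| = 9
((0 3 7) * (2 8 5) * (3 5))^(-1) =((0 5 2 8 3 7))^(-1) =(0 7 3 8 2 5)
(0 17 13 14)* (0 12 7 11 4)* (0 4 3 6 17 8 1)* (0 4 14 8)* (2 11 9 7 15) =[0, 4, 11, 6, 14, 5, 17, 9, 1, 7, 10, 3, 15, 8, 12, 2, 16, 13] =(1 4 14 12 15 2 11 3 6 17 13 8)(7 9)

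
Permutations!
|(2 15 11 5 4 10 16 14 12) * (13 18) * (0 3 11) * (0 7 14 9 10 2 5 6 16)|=14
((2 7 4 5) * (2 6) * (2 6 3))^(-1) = ((2 7 4 5 3))^(-1) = (2 3 5 4 7)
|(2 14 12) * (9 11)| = 6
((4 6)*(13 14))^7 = (4 6)(13 14)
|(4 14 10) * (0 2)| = 6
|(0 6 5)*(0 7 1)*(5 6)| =|(0 5 7 1)| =4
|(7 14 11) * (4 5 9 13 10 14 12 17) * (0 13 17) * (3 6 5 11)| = 13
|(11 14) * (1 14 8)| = 4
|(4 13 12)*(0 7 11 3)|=12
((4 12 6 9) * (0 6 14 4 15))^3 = ((0 6 9 15)(4 12 14))^3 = (0 15 9 6)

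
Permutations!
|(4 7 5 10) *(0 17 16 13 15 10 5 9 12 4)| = 12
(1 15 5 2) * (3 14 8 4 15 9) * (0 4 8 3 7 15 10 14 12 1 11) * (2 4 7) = (0 7 15 5 4 10 14 3 12 1 9 2 11) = [7, 9, 11, 12, 10, 4, 6, 15, 8, 2, 14, 0, 1, 13, 3, 5]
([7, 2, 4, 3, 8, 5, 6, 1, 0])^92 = [1, 4, 8, 3, 0, 5, 6, 2, 7]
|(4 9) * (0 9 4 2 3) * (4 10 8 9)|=7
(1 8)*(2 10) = [0, 8, 10, 3, 4, 5, 6, 7, 1, 9, 2] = (1 8)(2 10)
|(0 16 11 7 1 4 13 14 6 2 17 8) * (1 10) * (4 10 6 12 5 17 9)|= 14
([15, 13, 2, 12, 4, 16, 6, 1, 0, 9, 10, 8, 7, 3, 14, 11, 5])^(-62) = (16)(0 11)(1 12 13 7 3)(8 15)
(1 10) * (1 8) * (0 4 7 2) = [4, 10, 0, 3, 7, 5, 6, 2, 1, 9, 8] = (0 4 7 2)(1 10 8)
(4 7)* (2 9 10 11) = [0, 1, 9, 3, 7, 5, 6, 4, 8, 10, 11, 2] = (2 9 10 11)(4 7)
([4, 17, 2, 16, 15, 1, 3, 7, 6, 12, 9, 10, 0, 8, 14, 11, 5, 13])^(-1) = [12, 5, 2, 6, 0, 16, 8, 7, 13, 10, 11, 15, 9, 17, 14, 4, 3, 1]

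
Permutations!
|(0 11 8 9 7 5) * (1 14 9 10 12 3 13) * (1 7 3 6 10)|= |(0 11 8 1 14 9 3 13 7 5)(6 10 12)|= 30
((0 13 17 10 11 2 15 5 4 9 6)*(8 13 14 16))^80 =((0 14 16 8 13 17 10 11 2 15 5 4 9 6))^80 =(0 5 10 16 9 2 13)(4 11 8 6 15 17 14)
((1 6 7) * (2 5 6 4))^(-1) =(1 7 6 5 2 4)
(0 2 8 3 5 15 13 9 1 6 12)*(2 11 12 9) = [11, 6, 8, 5, 4, 15, 9, 7, 3, 1, 10, 12, 0, 2, 14, 13] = (0 11 12)(1 6 9)(2 8 3 5 15 13)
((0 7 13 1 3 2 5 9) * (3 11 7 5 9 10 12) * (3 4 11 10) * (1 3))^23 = (0 9 2 3 13 7 11 4 12 10 1 5)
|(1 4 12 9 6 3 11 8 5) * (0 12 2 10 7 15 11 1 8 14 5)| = 15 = |(0 12 9 6 3 1 4 2 10 7 15 11 14 5 8)|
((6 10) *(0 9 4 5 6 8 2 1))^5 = (0 10 9 8 4 2 5 1 6)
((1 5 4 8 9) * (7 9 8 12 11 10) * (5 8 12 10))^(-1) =((1 8 12 11 5 4 10 7 9))^(-1) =(1 9 7 10 4 5 11 12 8)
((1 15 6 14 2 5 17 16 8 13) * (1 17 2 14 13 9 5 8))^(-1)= (1 16 17 13 6 15)(2 5 9 8)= ((1 15 6 13 17 16)(2 8 9 5))^(-1)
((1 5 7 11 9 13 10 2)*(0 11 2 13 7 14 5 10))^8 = ((0 11 9 7 2 1 10 13)(5 14))^8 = (14)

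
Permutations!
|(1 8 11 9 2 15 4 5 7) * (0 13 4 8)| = 30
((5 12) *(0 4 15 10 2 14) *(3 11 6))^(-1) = (0 14 2 10 15 4)(3 6 11)(5 12)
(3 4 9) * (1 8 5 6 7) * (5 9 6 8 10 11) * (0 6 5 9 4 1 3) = (0 6 7 3 1 10 11 9)(4 5 8) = [6, 10, 2, 1, 5, 8, 7, 3, 4, 0, 11, 9]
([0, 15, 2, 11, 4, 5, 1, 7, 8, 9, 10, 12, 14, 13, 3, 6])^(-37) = (1 6 15)(3 14 12 11)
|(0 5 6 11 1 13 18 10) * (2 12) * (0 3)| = 18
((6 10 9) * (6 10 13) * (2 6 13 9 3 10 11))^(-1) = (13)(2 11 9 6)(3 10)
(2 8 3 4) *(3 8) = [0, 1, 3, 4, 2, 5, 6, 7, 8] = (8)(2 3 4)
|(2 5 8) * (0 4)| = 6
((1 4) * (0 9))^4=((0 9)(1 4))^4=(9)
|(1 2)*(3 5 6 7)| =4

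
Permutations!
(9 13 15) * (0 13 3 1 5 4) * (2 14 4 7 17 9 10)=(0 13 15 10 2 14 4)(1 5 7 17 9 3)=[13, 5, 14, 1, 0, 7, 6, 17, 8, 3, 2, 11, 12, 15, 4, 10, 16, 9]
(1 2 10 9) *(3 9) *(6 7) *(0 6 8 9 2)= (0 6 7 8 9 1)(2 10 3)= [6, 0, 10, 2, 4, 5, 7, 8, 9, 1, 3]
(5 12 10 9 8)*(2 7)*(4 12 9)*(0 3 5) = (0 3 5 9 8)(2 7)(4 12 10) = [3, 1, 7, 5, 12, 9, 6, 2, 0, 8, 4, 11, 10]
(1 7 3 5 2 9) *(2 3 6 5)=(1 7 6 5 3 2 9)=[0, 7, 9, 2, 4, 3, 5, 6, 8, 1]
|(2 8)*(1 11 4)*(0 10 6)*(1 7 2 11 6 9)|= 5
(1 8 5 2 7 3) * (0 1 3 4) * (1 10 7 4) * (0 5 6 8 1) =(0 10 7)(2 4 5)(6 8) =[10, 1, 4, 3, 5, 2, 8, 0, 6, 9, 7]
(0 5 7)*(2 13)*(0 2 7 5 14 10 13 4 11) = (0 14 10 13 7 2 4 11) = [14, 1, 4, 3, 11, 5, 6, 2, 8, 9, 13, 0, 12, 7, 10]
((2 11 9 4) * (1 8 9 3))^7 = (11)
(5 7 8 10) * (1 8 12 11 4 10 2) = (1 8 2)(4 10 5 7 12 11) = [0, 8, 1, 3, 10, 7, 6, 12, 2, 9, 5, 4, 11]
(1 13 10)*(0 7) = (0 7)(1 13 10) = [7, 13, 2, 3, 4, 5, 6, 0, 8, 9, 1, 11, 12, 10]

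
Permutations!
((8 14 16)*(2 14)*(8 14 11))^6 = ((2 11 8)(14 16))^6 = (16)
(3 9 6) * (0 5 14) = (0 5 14)(3 9 6) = [5, 1, 2, 9, 4, 14, 3, 7, 8, 6, 10, 11, 12, 13, 0]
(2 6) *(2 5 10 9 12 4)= (2 6 5 10 9 12 4)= [0, 1, 6, 3, 2, 10, 5, 7, 8, 12, 9, 11, 4]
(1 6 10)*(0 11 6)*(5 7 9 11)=(0 5 7 9 11 6 10 1)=[5, 0, 2, 3, 4, 7, 10, 9, 8, 11, 1, 6]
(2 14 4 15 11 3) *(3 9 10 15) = (2 14 4 3)(9 10 15 11) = [0, 1, 14, 2, 3, 5, 6, 7, 8, 10, 15, 9, 12, 13, 4, 11]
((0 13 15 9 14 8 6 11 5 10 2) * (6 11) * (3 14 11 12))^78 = (0 10 11 15)(2 5 9 13)(3 8)(12 14)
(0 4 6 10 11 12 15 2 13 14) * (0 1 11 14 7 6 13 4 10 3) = [10, 11, 4, 0, 13, 5, 3, 6, 8, 9, 14, 12, 15, 7, 1, 2] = (0 10 14 1 11 12 15 2 4 13 7 6 3)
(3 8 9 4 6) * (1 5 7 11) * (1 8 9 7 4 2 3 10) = (1 5 4 6 10)(2 3 9)(7 11 8) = [0, 5, 3, 9, 6, 4, 10, 11, 7, 2, 1, 8]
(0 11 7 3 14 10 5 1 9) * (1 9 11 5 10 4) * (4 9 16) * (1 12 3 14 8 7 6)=[5, 11, 2, 8, 12, 16, 1, 14, 7, 0, 10, 6, 3, 13, 9, 15, 4]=(0 5 16 4 12 3 8 7 14 9)(1 11 6)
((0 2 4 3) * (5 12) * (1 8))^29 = (0 2 4 3)(1 8)(5 12)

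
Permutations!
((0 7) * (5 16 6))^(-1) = ((0 7)(5 16 6))^(-1) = (0 7)(5 6 16)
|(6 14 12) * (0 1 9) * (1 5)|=12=|(0 5 1 9)(6 14 12)|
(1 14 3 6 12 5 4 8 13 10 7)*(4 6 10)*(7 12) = (1 14 3 10 12 5 6 7)(4 8 13) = [0, 14, 2, 10, 8, 6, 7, 1, 13, 9, 12, 11, 5, 4, 3]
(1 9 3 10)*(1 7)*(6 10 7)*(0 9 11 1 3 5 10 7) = (0 9 5 10 6 7 3)(1 11) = [9, 11, 2, 0, 4, 10, 7, 3, 8, 5, 6, 1]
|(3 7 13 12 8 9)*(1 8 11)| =|(1 8 9 3 7 13 12 11)| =8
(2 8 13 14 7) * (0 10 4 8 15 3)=(0 10 4 8 13 14 7 2 15 3)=[10, 1, 15, 0, 8, 5, 6, 2, 13, 9, 4, 11, 12, 14, 7, 3]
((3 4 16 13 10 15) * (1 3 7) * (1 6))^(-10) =(1 6 7 15 10 13 16 4 3) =((1 3 4 16 13 10 15 7 6))^(-10)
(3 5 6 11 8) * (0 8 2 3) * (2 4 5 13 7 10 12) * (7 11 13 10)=(0 8)(2 3 10 12)(4 5 6 13 11)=[8, 1, 3, 10, 5, 6, 13, 7, 0, 9, 12, 4, 2, 11]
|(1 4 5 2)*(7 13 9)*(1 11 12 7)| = |(1 4 5 2 11 12 7 13 9)| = 9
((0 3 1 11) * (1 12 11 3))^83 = (0 12 1 11 3)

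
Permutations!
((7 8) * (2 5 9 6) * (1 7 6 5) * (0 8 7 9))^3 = (0 2 5 6 9 8 1)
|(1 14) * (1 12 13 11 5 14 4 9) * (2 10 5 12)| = |(1 4 9)(2 10 5 14)(11 12 13)| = 12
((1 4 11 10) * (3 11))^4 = ((1 4 3 11 10))^4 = (1 10 11 3 4)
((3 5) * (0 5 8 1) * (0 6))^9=(0 8)(1 5)(3 6)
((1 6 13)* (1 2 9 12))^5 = (1 12 9 2 13 6)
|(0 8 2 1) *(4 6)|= |(0 8 2 1)(4 6)|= 4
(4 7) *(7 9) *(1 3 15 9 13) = (1 3 15 9 7 4 13) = [0, 3, 2, 15, 13, 5, 6, 4, 8, 7, 10, 11, 12, 1, 14, 9]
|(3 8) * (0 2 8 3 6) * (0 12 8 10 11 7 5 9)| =|(0 2 10 11 7 5 9)(6 12 8)| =21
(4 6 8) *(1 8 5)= [0, 8, 2, 3, 6, 1, 5, 7, 4]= (1 8 4 6 5)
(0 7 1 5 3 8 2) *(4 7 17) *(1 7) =(0 17 4 1 5 3 8 2) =[17, 5, 0, 8, 1, 3, 6, 7, 2, 9, 10, 11, 12, 13, 14, 15, 16, 4]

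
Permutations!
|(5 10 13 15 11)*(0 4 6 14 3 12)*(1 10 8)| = 42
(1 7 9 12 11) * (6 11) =(1 7 9 12 6 11) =[0, 7, 2, 3, 4, 5, 11, 9, 8, 12, 10, 1, 6]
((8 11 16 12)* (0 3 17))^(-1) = ((0 3 17)(8 11 16 12))^(-1) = (0 17 3)(8 12 16 11)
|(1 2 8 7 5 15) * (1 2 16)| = 10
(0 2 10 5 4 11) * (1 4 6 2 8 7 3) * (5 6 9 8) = [5, 4, 10, 1, 11, 9, 2, 3, 7, 8, 6, 0] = (0 5 9 8 7 3 1 4 11)(2 10 6)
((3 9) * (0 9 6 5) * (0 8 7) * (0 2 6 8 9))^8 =(2 6 5 9 3 8 7)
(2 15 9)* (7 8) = (2 15 9)(7 8) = [0, 1, 15, 3, 4, 5, 6, 8, 7, 2, 10, 11, 12, 13, 14, 9]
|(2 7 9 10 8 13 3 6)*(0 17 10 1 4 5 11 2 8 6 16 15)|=|(0 17 10 6 8 13 3 16 15)(1 4 5 11 2 7 9)|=63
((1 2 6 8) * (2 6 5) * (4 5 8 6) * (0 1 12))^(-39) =(0 5 12 4 8 1 2)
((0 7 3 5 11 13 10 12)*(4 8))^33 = (0 7 3 5 11 13 10 12)(4 8)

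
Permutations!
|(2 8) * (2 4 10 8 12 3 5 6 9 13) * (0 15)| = 42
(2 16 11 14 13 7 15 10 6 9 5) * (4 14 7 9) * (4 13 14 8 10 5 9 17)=[0, 1, 16, 3, 8, 2, 13, 15, 10, 9, 6, 7, 12, 17, 14, 5, 11, 4]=(2 16 11 7 15 5)(4 8 10 6 13 17)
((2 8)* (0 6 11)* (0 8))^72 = ((0 6 11 8 2))^72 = (0 11 2 6 8)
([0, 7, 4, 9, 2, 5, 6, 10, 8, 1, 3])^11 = (1 7 10 3 9)(2 4)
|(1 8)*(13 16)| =2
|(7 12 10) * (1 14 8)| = 3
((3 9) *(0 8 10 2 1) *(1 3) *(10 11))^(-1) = ((0 8 11 10 2 3 9 1))^(-1) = (0 1 9 3 2 10 11 8)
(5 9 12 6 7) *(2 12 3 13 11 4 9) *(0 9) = (0 9 3 13 11 4)(2 12 6 7 5) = [9, 1, 12, 13, 0, 2, 7, 5, 8, 3, 10, 4, 6, 11]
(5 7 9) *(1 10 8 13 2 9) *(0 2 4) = (0 2 9 5 7 1 10 8 13 4) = [2, 10, 9, 3, 0, 7, 6, 1, 13, 5, 8, 11, 12, 4]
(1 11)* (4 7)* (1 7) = (1 11 7 4) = [0, 11, 2, 3, 1, 5, 6, 4, 8, 9, 10, 7]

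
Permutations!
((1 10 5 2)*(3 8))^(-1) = (1 2 5 10)(3 8)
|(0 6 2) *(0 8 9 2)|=|(0 6)(2 8 9)|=6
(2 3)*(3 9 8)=(2 9 8 3)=[0, 1, 9, 2, 4, 5, 6, 7, 3, 8]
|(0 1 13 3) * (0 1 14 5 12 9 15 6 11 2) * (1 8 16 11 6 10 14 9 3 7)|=12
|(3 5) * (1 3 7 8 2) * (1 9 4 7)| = 15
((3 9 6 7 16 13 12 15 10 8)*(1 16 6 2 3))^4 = (1 15 16 10 13 8 12)(2 3 9)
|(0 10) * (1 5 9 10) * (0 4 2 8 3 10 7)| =5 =|(0 1 5 9 7)(2 8 3 10 4)|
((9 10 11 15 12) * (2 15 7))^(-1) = (2 7 11 10 9 12 15)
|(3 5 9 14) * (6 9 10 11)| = 7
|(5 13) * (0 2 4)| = |(0 2 4)(5 13)| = 6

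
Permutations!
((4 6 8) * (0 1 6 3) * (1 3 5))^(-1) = (0 3)(1 5 4 8 6)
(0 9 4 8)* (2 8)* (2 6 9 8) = [8, 1, 2, 3, 6, 5, 9, 7, 0, 4] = (0 8)(4 6 9)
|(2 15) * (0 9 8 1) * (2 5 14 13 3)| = 12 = |(0 9 8 1)(2 15 5 14 13 3)|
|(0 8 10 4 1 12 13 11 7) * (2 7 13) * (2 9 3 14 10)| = 28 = |(0 8 2 7)(1 12 9 3 14 10 4)(11 13)|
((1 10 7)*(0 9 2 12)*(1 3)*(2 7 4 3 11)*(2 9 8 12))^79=((0 8 12)(1 10 4 3)(7 11 9))^79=(0 8 12)(1 3 4 10)(7 11 9)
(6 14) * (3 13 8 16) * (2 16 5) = (2 16 3 13 8 5)(6 14) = [0, 1, 16, 13, 4, 2, 14, 7, 5, 9, 10, 11, 12, 8, 6, 15, 3]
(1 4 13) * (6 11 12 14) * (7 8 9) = (1 4 13)(6 11 12 14)(7 8 9) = [0, 4, 2, 3, 13, 5, 11, 8, 9, 7, 10, 12, 14, 1, 6]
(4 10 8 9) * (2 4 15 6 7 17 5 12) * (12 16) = [0, 1, 4, 3, 10, 16, 7, 17, 9, 15, 8, 11, 2, 13, 14, 6, 12, 5] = (2 4 10 8 9 15 6 7 17 5 16 12)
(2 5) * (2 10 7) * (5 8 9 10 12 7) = (2 8 9 10 5 12 7) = [0, 1, 8, 3, 4, 12, 6, 2, 9, 10, 5, 11, 7]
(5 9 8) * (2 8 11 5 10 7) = [0, 1, 8, 3, 4, 9, 6, 2, 10, 11, 7, 5] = (2 8 10 7)(5 9 11)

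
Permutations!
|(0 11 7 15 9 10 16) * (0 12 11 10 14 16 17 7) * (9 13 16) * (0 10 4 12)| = 10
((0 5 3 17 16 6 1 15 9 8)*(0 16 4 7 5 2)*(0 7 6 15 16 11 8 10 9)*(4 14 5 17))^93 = (0 1 3 17)(2 16 4 14)(5 7 15 6)(8 11)(9 10)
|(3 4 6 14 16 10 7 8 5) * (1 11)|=|(1 11)(3 4 6 14 16 10 7 8 5)|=18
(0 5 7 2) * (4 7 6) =(0 5 6 4 7 2) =[5, 1, 0, 3, 7, 6, 4, 2]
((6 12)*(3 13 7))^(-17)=((3 13 7)(6 12))^(-17)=(3 13 7)(6 12)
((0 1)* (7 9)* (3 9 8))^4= ((0 1)(3 9 7 8))^4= (9)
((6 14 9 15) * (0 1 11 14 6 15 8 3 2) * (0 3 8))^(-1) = (15)(0 9 14 11 1)(2 3)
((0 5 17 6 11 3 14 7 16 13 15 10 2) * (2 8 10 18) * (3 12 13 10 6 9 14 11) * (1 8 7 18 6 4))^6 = ((0 5 17 9 14 18 2)(1 8 4)(3 11 12 13 15 6)(7 16 10))^6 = (0 2 18 14 9 17 5)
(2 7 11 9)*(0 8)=(0 8)(2 7 11 9)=[8, 1, 7, 3, 4, 5, 6, 11, 0, 2, 10, 9]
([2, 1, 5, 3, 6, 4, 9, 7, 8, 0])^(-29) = [2, 1, 5, 3, 6, 4, 9, 7, 8, 0]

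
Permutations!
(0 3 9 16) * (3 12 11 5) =(0 12 11 5 3 9 16) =[12, 1, 2, 9, 4, 3, 6, 7, 8, 16, 10, 5, 11, 13, 14, 15, 0]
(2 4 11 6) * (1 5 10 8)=(1 5 10 8)(2 4 11 6)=[0, 5, 4, 3, 11, 10, 2, 7, 1, 9, 8, 6]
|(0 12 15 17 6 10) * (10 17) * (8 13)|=4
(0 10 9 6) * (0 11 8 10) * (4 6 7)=(4 6 11 8 10 9 7)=[0, 1, 2, 3, 6, 5, 11, 4, 10, 7, 9, 8]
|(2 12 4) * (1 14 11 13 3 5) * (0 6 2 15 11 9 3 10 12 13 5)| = 14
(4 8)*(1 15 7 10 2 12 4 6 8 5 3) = (1 15 7 10 2 12 4 5 3)(6 8) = [0, 15, 12, 1, 5, 3, 8, 10, 6, 9, 2, 11, 4, 13, 14, 7]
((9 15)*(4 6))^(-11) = (4 6)(9 15)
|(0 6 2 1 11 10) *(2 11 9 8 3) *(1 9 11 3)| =9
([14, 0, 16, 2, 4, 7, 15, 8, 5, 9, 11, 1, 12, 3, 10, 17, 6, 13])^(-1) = [1, 11, 3, 13, 4, 8, 16, 5, 7, 9, 14, 10, 12, 17, 0, 6, 2, 15]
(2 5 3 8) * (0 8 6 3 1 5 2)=(0 8)(1 5)(3 6)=[8, 5, 2, 6, 4, 1, 3, 7, 0]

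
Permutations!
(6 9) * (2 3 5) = [0, 1, 3, 5, 4, 2, 9, 7, 8, 6] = (2 3 5)(6 9)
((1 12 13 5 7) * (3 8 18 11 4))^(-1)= (1 7 5 13 12)(3 4 11 18 8)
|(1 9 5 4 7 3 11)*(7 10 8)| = 9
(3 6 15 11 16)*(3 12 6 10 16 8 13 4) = (3 10 16 12 6 15 11 8 13 4) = [0, 1, 2, 10, 3, 5, 15, 7, 13, 9, 16, 8, 6, 4, 14, 11, 12]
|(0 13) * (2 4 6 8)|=4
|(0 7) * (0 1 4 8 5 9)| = |(0 7 1 4 8 5 9)| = 7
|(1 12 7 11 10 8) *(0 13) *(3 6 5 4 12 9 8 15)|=|(0 13)(1 9 8)(3 6 5 4 12 7 11 10 15)|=18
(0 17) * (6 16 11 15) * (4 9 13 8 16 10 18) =(0 17)(4 9 13 8 16 11 15 6 10 18) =[17, 1, 2, 3, 9, 5, 10, 7, 16, 13, 18, 15, 12, 8, 14, 6, 11, 0, 4]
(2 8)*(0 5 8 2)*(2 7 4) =(0 5 8)(2 7 4) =[5, 1, 7, 3, 2, 8, 6, 4, 0]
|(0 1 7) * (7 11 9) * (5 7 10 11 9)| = 7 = |(0 1 9 10 11 5 7)|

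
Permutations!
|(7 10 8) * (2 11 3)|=3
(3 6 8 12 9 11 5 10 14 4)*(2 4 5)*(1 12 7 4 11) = (1 12 9)(2 11)(3 6 8 7 4)(5 10 14) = [0, 12, 11, 6, 3, 10, 8, 4, 7, 1, 14, 2, 9, 13, 5]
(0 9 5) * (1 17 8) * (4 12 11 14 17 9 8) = [8, 9, 2, 3, 12, 0, 6, 7, 1, 5, 10, 14, 11, 13, 17, 15, 16, 4] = (0 8 1 9 5)(4 12 11 14 17)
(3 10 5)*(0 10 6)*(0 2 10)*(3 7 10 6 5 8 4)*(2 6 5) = [0, 1, 5, 2, 3, 7, 6, 10, 4, 9, 8] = (2 5 7 10 8 4 3)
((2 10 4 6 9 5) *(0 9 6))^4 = (0 10 5)(2 9 4) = ((0 9 5 2 10 4))^4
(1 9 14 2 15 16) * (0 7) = [7, 9, 15, 3, 4, 5, 6, 0, 8, 14, 10, 11, 12, 13, 2, 16, 1] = (0 7)(1 9 14 2 15 16)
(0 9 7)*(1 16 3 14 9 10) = [10, 16, 2, 14, 4, 5, 6, 0, 8, 7, 1, 11, 12, 13, 9, 15, 3] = (0 10 1 16 3 14 9 7)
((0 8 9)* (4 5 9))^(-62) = ((0 8 4 5 9))^(-62) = (0 5 8 9 4)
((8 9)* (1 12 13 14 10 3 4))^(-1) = (1 4 3 10 14 13 12)(8 9)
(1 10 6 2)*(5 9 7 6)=(1 10 5 9 7 6 2)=[0, 10, 1, 3, 4, 9, 2, 6, 8, 7, 5]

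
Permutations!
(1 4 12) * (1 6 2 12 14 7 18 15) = [0, 4, 12, 3, 14, 5, 2, 18, 8, 9, 10, 11, 6, 13, 7, 1, 16, 17, 15] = (1 4 14 7 18 15)(2 12 6)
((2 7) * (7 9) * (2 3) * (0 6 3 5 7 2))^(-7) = (0 3 6)(2 9)(5 7)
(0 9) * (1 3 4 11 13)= (0 9)(1 3 4 11 13)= [9, 3, 2, 4, 11, 5, 6, 7, 8, 0, 10, 13, 12, 1]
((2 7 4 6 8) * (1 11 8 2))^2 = (1 8 11)(2 4)(6 7)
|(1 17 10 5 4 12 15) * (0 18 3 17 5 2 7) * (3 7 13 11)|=30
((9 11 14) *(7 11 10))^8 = ((7 11 14 9 10))^8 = (7 9 11 10 14)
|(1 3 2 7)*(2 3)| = 3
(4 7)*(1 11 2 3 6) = (1 11 2 3 6)(4 7) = [0, 11, 3, 6, 7, 5, 1, 4, 8, 9, 10, 2]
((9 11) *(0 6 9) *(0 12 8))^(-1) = (0 8 12 11 9 6)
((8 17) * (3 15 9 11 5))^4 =(17)(3 5 11 9 15)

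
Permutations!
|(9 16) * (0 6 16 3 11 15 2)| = |(0 6 16 9 3 11 15 2)| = 8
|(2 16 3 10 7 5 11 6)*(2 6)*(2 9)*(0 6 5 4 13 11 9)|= |(0 6 5 9 2 16 3 10 7 4 13 11)|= 12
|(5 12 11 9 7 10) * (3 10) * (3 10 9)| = 7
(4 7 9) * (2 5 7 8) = [0, 1, 5, 3, 8, 7, 6, 9, 2, 4] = (2 5 7 9 4 8)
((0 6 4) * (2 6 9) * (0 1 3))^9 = (0 2 4 3 9 6 1)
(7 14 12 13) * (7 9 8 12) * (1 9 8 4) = (1 9 4)(7 14)(8 12 13) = [0, 9, 2, 3, 1, 5, 6, 14, 12, 4, 10, 11, 13, 8, 7]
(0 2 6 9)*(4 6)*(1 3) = (0 2 4 6 9)(1 3) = [2, 3, 4, 1, 6, 5, 9, 7, 8, 0]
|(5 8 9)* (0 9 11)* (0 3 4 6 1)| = 9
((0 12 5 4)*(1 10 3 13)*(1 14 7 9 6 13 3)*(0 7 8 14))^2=(14)(0 5 7 6)(4 9 13 12)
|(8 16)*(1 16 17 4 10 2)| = 7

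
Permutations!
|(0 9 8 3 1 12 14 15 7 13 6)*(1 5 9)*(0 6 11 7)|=|(0 1 12 14 15)(3 5 9 8)(7 13 11)|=60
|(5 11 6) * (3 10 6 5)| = 6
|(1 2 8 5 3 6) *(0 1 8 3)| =|(0 1 2 3 6 8 5)| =7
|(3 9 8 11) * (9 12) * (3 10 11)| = |(3 12 9 8)(10 11)| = 4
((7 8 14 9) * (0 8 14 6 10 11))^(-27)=((0 8 6 10 11)(7 14 9))^(-27)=(14)(0 10 8 11 6)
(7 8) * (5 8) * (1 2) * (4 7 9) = (1 2)(4 7 5 8 9) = [0, 2, 1, 3, 7, 8, 6, 5, 9, 4]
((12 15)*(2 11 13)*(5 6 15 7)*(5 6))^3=(6 7 12 15)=((2 11 13)(6 15 12 7))^3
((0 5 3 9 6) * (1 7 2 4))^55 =(9)(1 4 2 7)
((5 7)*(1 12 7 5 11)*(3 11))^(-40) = (12)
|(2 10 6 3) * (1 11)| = 4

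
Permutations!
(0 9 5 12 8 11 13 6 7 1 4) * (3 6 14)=(0 9 5 12 8 11 13 14 3 6 7 1 4)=[9, 4, 2, 6, 0, 12, 7, 1, 11, 5, 10, 13, 8, 14, 3]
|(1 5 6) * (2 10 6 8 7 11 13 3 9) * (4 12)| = 22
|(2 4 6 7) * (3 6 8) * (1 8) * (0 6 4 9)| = 20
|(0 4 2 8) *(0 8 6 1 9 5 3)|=|(0 4 2 6 1 9 5 3)|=8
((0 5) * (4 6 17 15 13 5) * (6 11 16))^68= ((0 4 11 16 6 17 15 13 5))^68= (0 17 4 15 11 13 16 5 6)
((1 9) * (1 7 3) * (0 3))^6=(0 3 1 9 7)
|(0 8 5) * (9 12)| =|(0 8 5)(9 12)| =6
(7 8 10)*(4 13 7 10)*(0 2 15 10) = (0 2 15 10)(4 13 7 8) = [2, 1, 15, 3, 13, 5, 6, 8, 4, 9, 0, 11, 12, 7, 14, 10]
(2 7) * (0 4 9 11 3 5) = (0 4 9 11 3 5)(2 7) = [4, 1, 7, 5, 9, 0, 6, 2, 8, 11, 10, 3]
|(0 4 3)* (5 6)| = |(0 4 3)(5 6)| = 6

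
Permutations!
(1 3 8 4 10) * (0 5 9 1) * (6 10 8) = [5, 3, 2, 6, 8, 9, 10, 7, 4, 1, 0] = (0 5 9 1 3 6 10)(4 8)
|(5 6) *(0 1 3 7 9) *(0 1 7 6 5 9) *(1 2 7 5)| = |(0 5 1 3 6 9 2 7)| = 8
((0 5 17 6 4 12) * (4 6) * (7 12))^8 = ((0 5 17 4 7 12))^8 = (0 17 7)(4 12 5)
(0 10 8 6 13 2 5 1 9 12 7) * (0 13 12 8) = (0 10)(1 9 8 6 12 7 13 2 5) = [10, 9, 5, 3, 4, 1, 12, 13, 6, 8, 0, 11, 7, 2]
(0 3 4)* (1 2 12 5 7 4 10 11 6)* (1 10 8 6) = (0 3 8 6 10 11 1 2 12 5 7 4) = [3, 2, 12, 8, 0, 7, 10, 4, 6, 9, 11, 1, 5]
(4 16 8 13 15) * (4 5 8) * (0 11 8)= (0 11 8 13 15 5)(4 16)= [11, 1, 2, 3, 16, 0, 6, 7, 13, 9, 10, 8, 12, 15, 14, 5, 4]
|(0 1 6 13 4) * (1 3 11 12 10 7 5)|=11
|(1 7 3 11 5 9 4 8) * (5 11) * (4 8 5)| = |(11)(1 7 3 4 5 9 8)| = 7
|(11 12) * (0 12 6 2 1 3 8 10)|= 9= |(0 12 11 6 2 1 3 8 10)|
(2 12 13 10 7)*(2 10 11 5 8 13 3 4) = (2 12 3 4)(5 8 13 11)(7 10) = [0, 1, 12, 4, 2, 8, 6, 10, 13, 9, 7, 5, 3, 11]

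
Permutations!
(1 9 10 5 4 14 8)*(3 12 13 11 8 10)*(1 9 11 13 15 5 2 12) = (1 11 8 9 3)(2 12 15 5 4 14 10) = [0, 11, 12, 1, 14, 4, 6, 7, 9, 3, 2, 8, 15, 13, 10, 5]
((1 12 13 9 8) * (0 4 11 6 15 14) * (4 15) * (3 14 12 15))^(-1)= ((0 3 14)(1 15 12 13 9 8)(4 11 6))^(-1)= (0 14 3)(1 8 9 13 12 15)(4 6 11)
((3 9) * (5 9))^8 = (3 9 5)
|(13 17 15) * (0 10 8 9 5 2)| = 6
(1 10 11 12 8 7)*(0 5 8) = (0 5 8 7 1 10 11 12) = [5, 10, 2, 3, 4, 8, 6, 1, 7, 9, 11, 12, 0]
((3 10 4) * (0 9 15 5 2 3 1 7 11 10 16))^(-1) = ((0 9 15 5 2 3 16)(1 7 11 10 4))^(-1) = (0 16 3 2 5 15 9)(1 4 10 11 7)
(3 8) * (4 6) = [0, 1, 2, 8, 6, 5, 4, 7, 3] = (3 8)(4 6)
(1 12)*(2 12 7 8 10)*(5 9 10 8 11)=[0, 7, 12, 3, 4, 9, 6, 11, 8, 10, 2, 5, 1]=(1 7 11 5 9 10 2 12)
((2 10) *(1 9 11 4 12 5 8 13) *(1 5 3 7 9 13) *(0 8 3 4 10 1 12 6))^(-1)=((0 8 12 4 6)(1 13 5 3 7 9 11 10 2))^(-1)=(0 6 4 12 8)(1 2 10 11 9 7 3 5 13)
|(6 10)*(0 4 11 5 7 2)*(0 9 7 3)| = |(0 4 11 5 3)(2 9 7)(6 10)| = 30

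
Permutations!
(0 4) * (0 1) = (0 4 1) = [4, 0, 2, 3, 1]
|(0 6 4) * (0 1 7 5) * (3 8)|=6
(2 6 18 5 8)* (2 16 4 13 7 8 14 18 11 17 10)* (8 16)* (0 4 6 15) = (0 4 13 7 16 6 11 17 10 2 15)(5 14 18) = [4, 1, 15, 3, 13, 14, 11, 16, 8, 9, 2, 17, 12, 7, 18, 0, 6, 10, 5]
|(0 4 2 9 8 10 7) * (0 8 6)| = 15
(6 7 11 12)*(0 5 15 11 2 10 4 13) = (0 5 15 11 12 6 7 2 10 4 13) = [5, 1, 10, 3, 13, 15, 7, 2, 8, 9, 4, 12, 6, 0, 14, 11]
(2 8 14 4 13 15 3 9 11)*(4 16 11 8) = (2 4 13 15 3 9 8 14 16 11) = [0, 1, 4, 9, 13, 5, 6, 7, 14, 8, 10, 2, 12, 15, 16, 3, 11]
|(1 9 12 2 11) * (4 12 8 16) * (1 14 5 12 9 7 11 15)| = 8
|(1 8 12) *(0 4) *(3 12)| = |(0 4)(1 8 3 12)| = 4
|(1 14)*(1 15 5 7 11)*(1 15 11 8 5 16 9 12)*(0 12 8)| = 11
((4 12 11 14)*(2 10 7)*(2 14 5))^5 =(2 12 7 5 4 10 11 14)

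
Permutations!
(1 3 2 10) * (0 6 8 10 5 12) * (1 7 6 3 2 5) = (0 3 5 12)(1 2)(6 8 10 7) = [3, 2, 1, 5, 4, 12, 8, 6, 10, 9, 7, 11, 0]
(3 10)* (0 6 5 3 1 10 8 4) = (0 6 5 3 8 4)(1 10) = [6, 10, 2, 8, 0, 3, 5, 7, 4, 9, 1]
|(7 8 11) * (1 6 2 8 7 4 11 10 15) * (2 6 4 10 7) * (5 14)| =|(1 4 11 10 15)(2 8 7)(5 14)| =30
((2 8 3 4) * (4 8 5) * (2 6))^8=(8)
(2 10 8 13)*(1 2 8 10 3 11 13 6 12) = (1 2 3 11 13 8 6 12) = [0, 2, 3, 11, 4, 5, 12, 7, 6, 9, 10, 13, 1, 8]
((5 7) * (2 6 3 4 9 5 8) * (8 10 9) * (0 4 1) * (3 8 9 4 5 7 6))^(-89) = (0 6 2 1 5 8 3)(4 10 7 9)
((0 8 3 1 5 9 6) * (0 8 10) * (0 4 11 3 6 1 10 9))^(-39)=((0 9 1 5)(3 10 4 11)(6 8))^(-39)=(0 9 1 5)(3 10 4 11)(6 8)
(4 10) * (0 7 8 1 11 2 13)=[7, 11, 13, 3, 10, 5, 6, 8, 1, 9, 4, 2, 12, 0]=(0 7 8 1 11 2 13)(4 10)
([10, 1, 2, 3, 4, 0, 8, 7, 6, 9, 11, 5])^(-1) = [5, 1, 2, 3, 4, 11, 8, 7, 6, 9, 0, 10]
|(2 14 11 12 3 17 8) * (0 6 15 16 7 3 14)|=9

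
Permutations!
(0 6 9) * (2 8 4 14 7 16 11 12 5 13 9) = (0 6 2 8 4 14 7 16 11 12 5 13 9) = [6, 1, 8, 3, 14, 13, 2, 16, 4, 0, 10, 12, 5, 9, 7, 15, 11]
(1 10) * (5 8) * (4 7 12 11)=(1 10)(4 7 12 11)(5 8)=[0, 10, 2, 3, 7, 8, 6, 12, 5, 9, 1, 4, 11]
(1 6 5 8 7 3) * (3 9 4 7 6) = (1 3)(4 7 9)(5 8 6) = [0, 3, 2, 1, 7, 8, 5, 9, 6, 4]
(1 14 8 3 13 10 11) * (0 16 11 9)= (0 16 11 1 14 8 3 13 10 9)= [16, 14, 2, 13, 4, 5, 6, 7, 3, 0, 9, 1, 12, 10, 8, 15, 11]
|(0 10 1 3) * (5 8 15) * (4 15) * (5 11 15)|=12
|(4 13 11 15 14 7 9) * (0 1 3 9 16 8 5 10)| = |(0 1 3 9 4 13 11 15 14 7 16 8 5 10)| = 14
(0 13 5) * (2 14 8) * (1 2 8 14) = (14)(0 13 5)(1 2) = [13, 2, 1, 3, 4, 0, 6, 7, 8, 9, 10, 11, 12, 5, 14]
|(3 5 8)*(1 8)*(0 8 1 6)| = 5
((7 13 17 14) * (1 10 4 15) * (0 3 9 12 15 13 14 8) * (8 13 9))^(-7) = ((0 3 8)(1 10 4 9 12 15)(7 14)(13 17))^(-7) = (0 8 3)(1 15 12 9 4 10)(7 14)(13 17)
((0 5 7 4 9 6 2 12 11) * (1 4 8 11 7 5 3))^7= ((0 3 1 4 9 6 2 12 7 8 11))^7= (0 12 4 11 2 1 8 6 3 7 9)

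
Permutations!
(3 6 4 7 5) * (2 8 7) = (2 8 7 5 3 6 4) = [0, 1, 8, 6, 2, 3, 4, 5, 7]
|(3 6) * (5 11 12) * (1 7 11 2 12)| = |(1 7 11)(2 12 5)(3 6)| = 6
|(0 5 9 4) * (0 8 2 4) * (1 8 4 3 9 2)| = |(0 5 2 3 9)(1 8)| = 10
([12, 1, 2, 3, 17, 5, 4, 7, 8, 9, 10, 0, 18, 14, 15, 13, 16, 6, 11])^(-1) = [11, 1, 2, 3, 6, 5, 17, 7, 8, 9, 10, 18, 0, 15, 13, 14, 16, 4, 12]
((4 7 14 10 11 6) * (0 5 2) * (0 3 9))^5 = ((0 5 2 3 9)(4 7 14 10 11 6))^5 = (4 6 11 10 14 7)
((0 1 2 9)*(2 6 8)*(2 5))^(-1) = ((0 1 6 8 5 2 9))^(-1) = (0 9 2 5 8 6 1)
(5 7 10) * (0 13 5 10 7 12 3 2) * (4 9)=(0 13 5 12 3 2)(4 9)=[13, 1, 0, 2, 9, 12, 6, 7, 8, 4, 10, 11, 3, 5]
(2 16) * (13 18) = [0, 1, 16, 3, 4, 5, 6, 7, 8, 9, 10, 11, 12, 18, 14, 15, 2, 17, 13] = (2 16)(13 18)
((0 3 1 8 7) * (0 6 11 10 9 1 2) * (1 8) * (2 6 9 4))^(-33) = (0 6 10 2 3 11 4)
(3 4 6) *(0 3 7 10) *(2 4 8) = [3, 1, 4, 8, 6, 5, 7, 10, 2, 9, 0] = (0 3 8 2 4 6 7 10)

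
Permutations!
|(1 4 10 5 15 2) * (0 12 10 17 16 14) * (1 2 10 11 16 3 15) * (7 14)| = |(0 12 11 16 7 14)(1 4 17 3 15 10 5)| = 42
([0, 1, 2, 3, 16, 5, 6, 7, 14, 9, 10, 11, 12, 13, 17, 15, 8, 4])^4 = (4 17 14 8 16)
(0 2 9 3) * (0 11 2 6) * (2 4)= [6, 1, 9, 11, 2, 5, 0, 7, 8, 3, 10, 4]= (0 6)(2 9 3 11 4)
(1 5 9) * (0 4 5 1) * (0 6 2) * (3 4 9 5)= (0 9 6 2)(3 4)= [9, 1, 0, 4, 3, 5, 2, 7, 8, 6]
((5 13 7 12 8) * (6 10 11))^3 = ((5 13 7 12 8)(6 10 11))^3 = (5 12 13 8 7)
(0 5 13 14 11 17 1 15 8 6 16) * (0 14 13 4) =(0 5 4)(1 15 8 6 16 14 11 17) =[5, 15, 2, 3, 0, 4, 16, 7, 6, 9, 10, 17, 12, 13, 11, 8, 14, 1]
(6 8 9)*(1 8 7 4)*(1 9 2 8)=(2 8)(4 9 6 7)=[0, 1, 8, 3, 9, 5, 7, 4, 2, 6]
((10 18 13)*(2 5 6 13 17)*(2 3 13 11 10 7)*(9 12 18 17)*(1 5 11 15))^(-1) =(1 15 6 5)(2 7 13 3 17 10 11)(9 18 12)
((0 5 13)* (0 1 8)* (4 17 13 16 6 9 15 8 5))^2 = ((0 4 17 13 1 5 16 6 9 15 8))^2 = (0 17 1 16 9 8 4 13 5 6 15)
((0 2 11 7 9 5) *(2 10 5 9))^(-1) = (0 5 10)(2 7 11)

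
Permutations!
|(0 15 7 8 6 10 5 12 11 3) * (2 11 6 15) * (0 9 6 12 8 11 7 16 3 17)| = |(0 2 7 11 17)(3 9 6 10 5 8 15 16)| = 40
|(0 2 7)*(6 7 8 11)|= |(0 2 8 11 6 7)|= 6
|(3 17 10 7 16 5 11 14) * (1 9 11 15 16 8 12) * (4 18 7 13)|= |(1 9 11 14 3 17 10 13 4 18 7 8 12)(5 15 16)|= 39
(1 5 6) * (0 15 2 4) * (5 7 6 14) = (0 15 2 4)(1 7 6)(5 14) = [15, 7, 4, 3, 0, 14, 1, 6, 8, 9, 10, 11, 12, 13, 5, 2]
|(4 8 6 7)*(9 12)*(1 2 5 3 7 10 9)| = 11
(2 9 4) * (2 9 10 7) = [0, 1, 10, 3, 9, 5, 6, 2, 8, 4, 7] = (2 10 7)(4 9)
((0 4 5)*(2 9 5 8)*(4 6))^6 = ((0 6 4 8 2 9 5))^6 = (0 5 9 2 8 4 6)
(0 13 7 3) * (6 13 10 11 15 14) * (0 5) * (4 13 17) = [10, 1, 2, 5, 13, 0, 17, 3, 8, 9, 11, 15, 12, 7, 6, 14, 16, 4] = (0 10 11 15 14 6 17 4 13 7 3 5)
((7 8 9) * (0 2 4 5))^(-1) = (0 5 4 2)(7 9 8)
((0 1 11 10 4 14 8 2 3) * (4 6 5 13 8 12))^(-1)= ((0 1 11 10 6 5 13 8 2 3)(4 14 12))^(-1)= (0 3 2 8 13 5 6 10 11 1)(4 12 14)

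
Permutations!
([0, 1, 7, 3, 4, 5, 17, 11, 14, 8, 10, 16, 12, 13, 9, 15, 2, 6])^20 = (17)(8 9 14)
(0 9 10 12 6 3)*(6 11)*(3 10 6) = (0 9 6 10 12 11 3) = [9, 1, 2, 0, 4, 5, 10, 7, 8, 6, 12, 3, 11]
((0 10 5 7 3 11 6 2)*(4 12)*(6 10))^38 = (12)(0 2 6)(3 5 11 7 10)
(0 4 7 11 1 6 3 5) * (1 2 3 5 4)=(0 1 6 5)(2 3 4 7 11)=[1, 6, 3, 4, 7, 0, 5, 11, 8, 9, 10, 2]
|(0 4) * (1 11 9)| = |(0 4)(1 11 9)| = 6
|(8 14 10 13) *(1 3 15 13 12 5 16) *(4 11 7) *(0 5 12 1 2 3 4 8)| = |(0 5 16 2 3 15 13)(1 4 11 7 8 14 10)| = 7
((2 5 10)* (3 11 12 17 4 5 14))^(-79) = ((2 14 3 11 12 17 4 5 10))^(-79) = (2 3 12 4 10 14 11 17 5)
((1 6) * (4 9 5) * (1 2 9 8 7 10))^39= (1 9 8)(2 4 10)(5 7 6)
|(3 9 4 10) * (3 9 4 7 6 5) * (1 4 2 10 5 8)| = |(1 4 5 3 2 10 9 7 6 8)| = 10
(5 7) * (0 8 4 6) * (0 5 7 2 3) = (0 8 4 6 5 2 3) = [8, 1, 3, 0, 6, 2, 5, 7, 4]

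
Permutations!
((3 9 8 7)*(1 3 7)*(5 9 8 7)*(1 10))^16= (10)(5 9 7)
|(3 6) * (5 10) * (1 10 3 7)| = |(1 10 5 3 6 7)| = 6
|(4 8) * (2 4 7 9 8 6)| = |(2 4 6)(7 9 8)| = 3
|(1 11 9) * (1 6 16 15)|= |(1 11 9 6 16 15)|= 6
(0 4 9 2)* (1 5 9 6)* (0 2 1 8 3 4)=(1 5 9)(3 4 6 8)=[0, 5, 2, 4, 6, 9, 8, 7, 3, 1]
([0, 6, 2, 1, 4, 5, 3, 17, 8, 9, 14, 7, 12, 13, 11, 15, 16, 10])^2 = [0, 3, 2, 6, 4, 5, 1, 10, 8, 9, 11, 17, 12, 13, 7, 15, 16, 14]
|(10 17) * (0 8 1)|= 6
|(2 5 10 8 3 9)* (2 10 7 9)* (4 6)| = 14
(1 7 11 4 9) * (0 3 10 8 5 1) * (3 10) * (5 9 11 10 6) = (0 6 5 1 7 10 8 9)(4 11) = [6, 7, 2, 3, 11, 1, 5, 10, 9, 0, 8, 4]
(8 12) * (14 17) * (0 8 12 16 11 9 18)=(0 8 16 11 9 18)(14 17)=[8, 1, 2, 3, 4, 5, 6, 7, 16, 18, 10, 9, 12, 13, 17, 15, 11, 14, 0]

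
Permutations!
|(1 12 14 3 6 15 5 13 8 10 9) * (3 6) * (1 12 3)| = 18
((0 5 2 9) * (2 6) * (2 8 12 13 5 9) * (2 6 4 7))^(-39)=(0 9)(2 6 8 12 13 5 4 7)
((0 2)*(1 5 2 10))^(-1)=(0 2 5 1 10)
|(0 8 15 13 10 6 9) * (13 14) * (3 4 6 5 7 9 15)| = |(0 8 3 4 6 15 14 13 10 5 7 9)| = 12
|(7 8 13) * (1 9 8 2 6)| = |(1 9 8 13 7 2 6)| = 7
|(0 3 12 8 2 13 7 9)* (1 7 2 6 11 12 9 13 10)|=|(0 3 9)(1 7 13 2 10)(6 11 12 8)|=60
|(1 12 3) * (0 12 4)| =5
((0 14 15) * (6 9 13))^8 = ((0 14 15)(6 9 13))^8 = (0 15 14)(6 13 9)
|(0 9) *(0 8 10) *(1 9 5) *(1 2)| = |(0 5 2 1 9 8 10)| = 7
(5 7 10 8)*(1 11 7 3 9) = (1 11 7 10 8 5 3 9) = [0, 11, 2, 9, 4, 3, 6, 10, 5, 1, 8, 7]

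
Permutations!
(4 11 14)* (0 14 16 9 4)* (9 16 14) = [9, 1, 2, 3, 11, 5, 6, 7, 8, 4, 10, 14, 12, 13, 0, 15, 16] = (16)(0 9 4 11 14)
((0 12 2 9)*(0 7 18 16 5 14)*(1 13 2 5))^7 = (18)(0 14 5 12)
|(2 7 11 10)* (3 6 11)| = 6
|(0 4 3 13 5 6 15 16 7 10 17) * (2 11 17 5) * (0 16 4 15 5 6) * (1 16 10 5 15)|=45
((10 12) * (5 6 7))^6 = ((5 6 7)(10 12))^6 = (12)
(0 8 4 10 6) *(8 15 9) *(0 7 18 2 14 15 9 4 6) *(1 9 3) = (0 3 1 9 8 6 7 18 2 14 15 4 10) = [3, 9, 14, 1, 10, 5, 7, 18, 6, 8, 0, 11, 12, 13, 15, 4, 16, 17, 2]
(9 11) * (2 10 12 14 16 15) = [0, 1, 10, 3, 4, 5, 6, 7, 8, 11, 12, 9, 14, 13, 16, 2, 15] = (2 10 12 14 16 15)(9 11)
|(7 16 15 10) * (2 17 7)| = 6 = |(2 17 7 16 15 10)|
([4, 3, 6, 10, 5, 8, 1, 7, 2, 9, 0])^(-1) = [10, 6, 8, 1, 0, 4, 2, 7, 5, 9, 3]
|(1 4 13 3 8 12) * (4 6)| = 7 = |(1 6 4 13 3 8 12)|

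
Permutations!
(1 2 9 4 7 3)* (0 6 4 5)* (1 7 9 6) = [1, 2, 6, 7, 9, 0, 4, 3, 8, 5] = (0 1 2 6 4 9 5)(3 7)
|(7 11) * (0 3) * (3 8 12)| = 4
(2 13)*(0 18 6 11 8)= [18, 1, 13, 3, 4, 5, 11, 7, 0, 9, 10, 8, 12, 2, 14, 15, 16, 17, 6]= (0 18 6 11 8)(2 13)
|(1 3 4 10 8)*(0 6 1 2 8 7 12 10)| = 30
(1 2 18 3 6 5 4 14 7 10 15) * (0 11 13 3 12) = (0 11 13 3 6 5 4 14 7 10 15 1 2 18 12) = [11, 2, 18, 6, 14, 4, 5, 10, 8, 9, 15, 13, 0, 3, 7, 1, 16, 17, 12]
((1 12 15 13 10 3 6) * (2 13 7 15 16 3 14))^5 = (16)(2 13 10 14)(7 15)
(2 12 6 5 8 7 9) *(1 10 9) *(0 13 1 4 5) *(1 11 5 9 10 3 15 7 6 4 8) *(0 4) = (0 13 11 5 1 3 15 7 8 6 4 9 2 12) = [13, 3, 12, 15, 9, 1, 4, 8, 6, 2, 10, 5, 0, 11, 14, 7]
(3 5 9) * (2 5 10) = [0, 1, 5, 10, 4, 9, 6, 7, 8, 3, 2] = (2 5 9 3 10)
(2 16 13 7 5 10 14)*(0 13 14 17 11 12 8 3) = (0 13 7 5 10 17 11 12 8 3)(2 16 14) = [13, 1, 16, 0, 4, 10, 6, 5, 3, 9, 17, 12, 8, 7, 2, 15, 14, 11]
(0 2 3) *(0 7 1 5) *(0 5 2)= (1 2 3 7)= [0, 2, 3, 7, 4, 5, 6, 1]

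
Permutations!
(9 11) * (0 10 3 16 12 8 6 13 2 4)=(0 10 3 16 12 8 6 13 2 4)(9 11)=[10, 1, 4, 16, 0, 5, 13, 7, 6, 11, 3, 9, 8, 2, 14, 15, 12]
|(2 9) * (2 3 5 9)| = 3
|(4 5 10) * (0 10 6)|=5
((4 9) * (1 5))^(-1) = (1 5)(4 9)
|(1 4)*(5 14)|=2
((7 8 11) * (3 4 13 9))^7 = ((3 4 13 9)(7 8 11))^7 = (3 9 13 4)(7 8 11)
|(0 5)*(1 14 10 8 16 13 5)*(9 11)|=8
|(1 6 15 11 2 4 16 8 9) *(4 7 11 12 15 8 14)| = 12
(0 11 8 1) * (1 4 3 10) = (0 11 8 4 3 10 1) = [11, 0, 2, 10, 3, 5, 6, 7, 4, 9, 1, 8]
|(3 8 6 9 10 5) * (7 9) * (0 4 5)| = |(0 4 5 3 8 6 7 9 10)| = 9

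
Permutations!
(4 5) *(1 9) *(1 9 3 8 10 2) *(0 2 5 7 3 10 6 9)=[2, 10, 1, 8, 7, 4, 9, 3, 6, 0, 5]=(0 2 1 10 5 4 7 3 8 6 9)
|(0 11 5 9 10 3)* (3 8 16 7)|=9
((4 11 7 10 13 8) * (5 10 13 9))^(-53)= ((4 11 7 13 8)(5 10 9))^(-53)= (4 7 8 11 13)(5 10 9)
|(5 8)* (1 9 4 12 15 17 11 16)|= |(1 9 4 12 15 17 11 16)(5 8)|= 8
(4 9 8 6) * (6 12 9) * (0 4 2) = (0 4 6 2)(8 12 9) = [4, 1, 0, 3, 6, 5, 2, 7, 12, 8, 10, 11, 9]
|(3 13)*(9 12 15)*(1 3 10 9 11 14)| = 9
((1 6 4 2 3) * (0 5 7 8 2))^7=(0 6 3 8 5 4 1 2 7)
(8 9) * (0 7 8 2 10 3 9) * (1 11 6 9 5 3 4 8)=(0 7 1 11 6 9 2 10 4 8)(3 5)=[7, 11, 10, 5, 8, 3, 9, 1, 0, 2, 4, 6]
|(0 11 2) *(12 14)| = 6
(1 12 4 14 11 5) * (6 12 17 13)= (1 17 13 6 12 4 14 11 5)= [0, 17, 2, 3, 14, 1, 12, 7, 8, 9, 10, 5, 4, 6, 11, 15, 16, 13]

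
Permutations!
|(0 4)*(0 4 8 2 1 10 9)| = 6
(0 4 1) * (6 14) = (0 4 1)(6 14) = [4, 0, 2, 3, 1, 5, 14, 7, 8, 9, 10, 11, 12, 13, 6]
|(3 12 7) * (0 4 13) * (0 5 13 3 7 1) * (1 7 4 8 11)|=|(0 8 11 1)(3 12 7 4)(5 13)|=4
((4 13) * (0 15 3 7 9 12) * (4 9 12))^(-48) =((0 15 3 7 12)(4 13 9))^(-48) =(0 3 12 15 7)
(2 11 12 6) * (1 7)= (1 7)(2 11 12 6)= [0, 7, 11, 3, 4, 5, 2, 1, 8, 9, 10, 12, 6]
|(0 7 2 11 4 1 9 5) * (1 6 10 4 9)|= 6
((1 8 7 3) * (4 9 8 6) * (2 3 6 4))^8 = (9)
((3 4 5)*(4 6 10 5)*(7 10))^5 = (10)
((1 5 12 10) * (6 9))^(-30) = ((1 5 12 10)(6 9))^(-30) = (1 12)(5 10)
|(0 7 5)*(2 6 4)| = |(0 7 5)(2 6 4)| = 3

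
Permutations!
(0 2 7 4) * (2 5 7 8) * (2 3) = (0 5 7 4)(2 8 3) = [5, 1, 8, 2, 0, 7, 6, 4, 3]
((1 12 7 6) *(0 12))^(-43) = ((0 12 7 6 1))^(-43) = (0 7 1 12 6)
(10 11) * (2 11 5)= [0, 1, 11, 3, 4, 2, 6, 7, 8, 9, 5, 10]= (2 11 10 5)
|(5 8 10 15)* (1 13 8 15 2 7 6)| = 14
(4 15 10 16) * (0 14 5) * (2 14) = (0 2 14 5)(4 15 10 16) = [2, 1, 14, 3, 15, 0, 6, 7, 8, 9, 16, 11, 12, 13, 5, 10, 4]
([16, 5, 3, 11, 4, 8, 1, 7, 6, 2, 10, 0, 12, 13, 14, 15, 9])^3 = (0 2)(1 6 8 5)(3 16)(9 11)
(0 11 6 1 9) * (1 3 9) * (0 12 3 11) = (3 9 12)(6 11) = [0, 1, 2, 9, 4, 5, 11, 7, 8, 12, 10, 6, 3]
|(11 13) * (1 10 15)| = 6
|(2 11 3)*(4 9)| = 6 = |(2 11 3)(4 9)|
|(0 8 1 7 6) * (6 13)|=6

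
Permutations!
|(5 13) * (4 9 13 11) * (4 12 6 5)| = |(4 9 13)(5 11 12 6)| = 12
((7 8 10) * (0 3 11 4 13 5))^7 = (0 3 11 4 13 5)(7 8 10)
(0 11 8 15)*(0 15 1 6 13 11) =(15)(1 6 13 11 8) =[0, 6, 2, 3, 4, 5, 13, 7, 1, 9, 10, 8, 12, 11, 14, 15]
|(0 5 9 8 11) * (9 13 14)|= |(0 5 13 14 9 8 11)|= 7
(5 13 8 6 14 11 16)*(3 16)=(3 16 5 13 8 6 14 11)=[0, 1, 2, 16, 4, 13, 14, 7, 6, 9, 10, 3, 12, 8, 11, 15, 5]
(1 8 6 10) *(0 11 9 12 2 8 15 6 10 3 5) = (0 11 9 12 2 8 10 1 15 6 3 5) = [11, 15, 8, 5, 4, 0, 3, 7, 10, 12, 1, 9, 2, 13, 14, 6]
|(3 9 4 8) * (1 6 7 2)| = |(1 6 7 2)(3 9 4 8)| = 4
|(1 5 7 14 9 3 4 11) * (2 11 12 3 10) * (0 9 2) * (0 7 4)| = 12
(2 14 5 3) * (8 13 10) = [0, 1, 14, 2, 4, 3, 6, 7, 13, 9, 8, 11, 12, 10, 5] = (2 14 5 3)(8 13 10)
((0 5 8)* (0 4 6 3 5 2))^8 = (3 4 5 6 8)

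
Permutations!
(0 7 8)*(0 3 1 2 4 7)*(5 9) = [0, 2, 4, 1, 7, 9, 6, 8, 3, 5] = (1 2 4 7 8 3)(5 9)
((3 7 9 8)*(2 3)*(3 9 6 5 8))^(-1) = ((2 9 3 7 6 5 8))^(-1) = (2 8 5 6 7 3 9)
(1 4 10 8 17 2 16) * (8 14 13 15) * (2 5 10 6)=(1 4 6 2 16)(5 10 14 13 15 8 17)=[0, 4, 16, 3, 6, 10, 2, 7, 17, 9, 14, 11, 12, 15, 13, 8, 1, 5]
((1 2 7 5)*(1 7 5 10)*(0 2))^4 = ((0 2 5 7 10 1))^4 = (0 10 5)(1 7 2)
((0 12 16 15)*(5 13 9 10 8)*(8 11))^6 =(0 16)(12 15)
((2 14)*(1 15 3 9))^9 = (1 15 3 9)(2 14)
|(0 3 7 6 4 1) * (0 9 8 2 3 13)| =8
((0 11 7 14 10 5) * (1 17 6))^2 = (0 7 10)(1 6 17)(5 11 14)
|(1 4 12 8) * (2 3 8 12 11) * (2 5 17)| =|(1 4 11 5 17 2 3 8)| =8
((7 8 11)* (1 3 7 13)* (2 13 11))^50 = (1 7 2)(3 8 13)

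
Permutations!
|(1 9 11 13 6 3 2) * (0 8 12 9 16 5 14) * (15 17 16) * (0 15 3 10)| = |(0 8 12 9 11 13 6 10)(1 3 2)(5 14 15 17 16)| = 120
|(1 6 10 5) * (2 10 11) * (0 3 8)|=|(0 3 8)(1 6 11 2 10 5)|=6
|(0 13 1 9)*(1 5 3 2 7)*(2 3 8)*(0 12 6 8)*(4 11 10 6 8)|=12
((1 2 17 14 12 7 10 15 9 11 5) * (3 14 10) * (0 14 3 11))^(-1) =((0 14 12 7 11 5 1 2 17 10 15 9))^(-1) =(0 9 15 10 17 2 1 5 11 7 12 14)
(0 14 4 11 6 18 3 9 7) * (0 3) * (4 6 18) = (0 14 6 4 11 18)(3 9 7) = [14, 1, 2, 9, 11, 5, 4, 3, 8, 7, 10, 18, 12, 13, 6, 15, 16, 17, 0]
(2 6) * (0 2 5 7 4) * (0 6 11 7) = (0 2 11 7 4 6 5) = [2, 1, 11, 3, 6, 0, 5, 4, 8, 9, 10, 7]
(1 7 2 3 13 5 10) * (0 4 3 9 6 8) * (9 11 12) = (0 4 3 13 5 10 1 7 2 11 12 9 6 8) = [4, 7, 11, 13, 3, 10, 8, 2, 0, 6, 1, 12, 9, 5]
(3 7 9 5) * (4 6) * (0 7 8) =(0 7 9 5 3 8)(4 6) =[7, 1, 2, 8, 6, 3, 4, 9, 0, 5]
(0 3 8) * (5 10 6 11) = (0 3 8)(5 10 6 11) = [3, 1, 2, 8, 4, 10, 11, 7, 0, 9, 6, 5]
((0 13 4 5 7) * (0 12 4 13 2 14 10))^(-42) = ((0 2 14 10)(4 5 7 12))^(-42) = (0 14)(2 10)(4 7)(5 12)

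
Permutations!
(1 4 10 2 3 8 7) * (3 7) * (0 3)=(0 3 8)(1 4 10 2 7)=[3, 4, 7, 8, 10, 5, 6, 1, 0, 9, 2]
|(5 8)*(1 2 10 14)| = |(1 2 10 14)(5 8)| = 4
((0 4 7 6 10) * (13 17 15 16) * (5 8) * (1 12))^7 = (0 7 10 4 6)(1 12)(5 8)(13 16 15 17)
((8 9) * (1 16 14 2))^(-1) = ((1 16 14 2)(8 9))^(-1) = (1 2 14 16)(8 9)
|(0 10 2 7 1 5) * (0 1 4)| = 10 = |(0 10 2 7 4)(1 5)|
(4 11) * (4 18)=[0, 1, 2, 3, 11, 5, 6, 7, 8, 9, 10, 18, 12, 13, 14, 15, 16, 17, 4]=(4 11 18)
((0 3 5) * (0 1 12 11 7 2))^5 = (0 11 5 2 12 3 7 1) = ((0 3 5 1 12 11 7 2))^5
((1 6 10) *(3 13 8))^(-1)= ((1 6 10)(3 13 8))^(-1)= (1 10 6)(3 8 13)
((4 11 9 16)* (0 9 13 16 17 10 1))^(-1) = ((0 9 17 10 1)(4 11 13 16))^(-1) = (0 1 10 17 9)(4 16 13 11)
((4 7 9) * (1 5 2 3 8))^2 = ((1 5 2 3 8)(4 7 9))^2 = (1 2 8 5 3)(4 9 7)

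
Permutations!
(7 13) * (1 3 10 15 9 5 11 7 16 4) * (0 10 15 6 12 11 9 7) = [10, 3, 2, 15, 1, 9, 12, 13, 8, 5, 6, 0, 11, 16, 14, 7, 4] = (0 10 6 12 11)(1 3 15 7 13 16 4)(5 9)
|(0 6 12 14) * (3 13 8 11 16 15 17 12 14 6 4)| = 12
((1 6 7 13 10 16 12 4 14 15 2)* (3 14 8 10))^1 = ((1 6 7 13 3 14 15 2)(4 8 10 16 12))^1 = (1 6 7 13 3 14 15 2)(4 8 10 16 12)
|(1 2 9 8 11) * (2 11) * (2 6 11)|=|(1 2 9 8 6 11)|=6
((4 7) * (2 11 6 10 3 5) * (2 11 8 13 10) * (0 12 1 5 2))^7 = (0 12 1 5 11 6)(2 13 3 8 10)(4 7)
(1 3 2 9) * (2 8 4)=(1 3 8 4 2 9)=[0, 3, 9, 8, 2, 5, 6, 7, 4, 1]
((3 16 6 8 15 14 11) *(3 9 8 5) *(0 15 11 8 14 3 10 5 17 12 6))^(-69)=((0 15 3 16)(5 10)(6 17 12)(8 11 9 14))^(-69)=(17)(0 16 3 15)(5 10)(8 14 9 11)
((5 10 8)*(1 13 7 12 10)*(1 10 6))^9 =((1 13 7 12 6)(5 10 8))^9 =(1 6 12 7 13)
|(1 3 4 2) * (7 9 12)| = |(1 3 4 2)(7 9 12)| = 12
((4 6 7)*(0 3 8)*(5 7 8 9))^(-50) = (0 6 7 9)(3 8 4 5)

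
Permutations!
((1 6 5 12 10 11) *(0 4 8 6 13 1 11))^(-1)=((0 4 8 6 5 12 10)(1 13))^(-1)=(0 10 12 5 6 8 4)(1 13)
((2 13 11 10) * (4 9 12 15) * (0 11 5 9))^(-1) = (0 4 15 12 9 5 13 2 10 11)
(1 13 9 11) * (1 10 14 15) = (1 13 9 11 10 14 15) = [0, 13, 2, 3, 4, 5, 6, 7, 8, 11, 14, 10, 12, 9, 15, 1]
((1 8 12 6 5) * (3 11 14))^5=(3 14 11)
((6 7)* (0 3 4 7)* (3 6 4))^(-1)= ((0 6)(4 7))^(-1)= (0 6)(4 7)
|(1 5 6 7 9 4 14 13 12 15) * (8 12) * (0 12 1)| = 9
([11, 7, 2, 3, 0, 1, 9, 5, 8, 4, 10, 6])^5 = [0, 5, 2, 3, 4, 7, 6, 1, 8, 9, 10, 11]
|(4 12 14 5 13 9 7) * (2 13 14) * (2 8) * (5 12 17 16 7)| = |(2 13 9 5 14 12 8)(4 17 16 7)| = 28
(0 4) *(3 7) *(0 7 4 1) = (0 1)(3 4 7) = [1, 0, 2, 4, 7, 5, 6, 3]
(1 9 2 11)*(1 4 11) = [0, 9, 1, 3, 11, 5, 6, 7, 8, 2, 10, 4] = (1 9 2)(4 11)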